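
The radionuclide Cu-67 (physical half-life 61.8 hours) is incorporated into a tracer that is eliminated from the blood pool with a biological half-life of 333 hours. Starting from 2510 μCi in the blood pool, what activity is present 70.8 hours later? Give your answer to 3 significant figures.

979 μCi

1/t_eff = 1/t_phys + 1/t_biol = 1/61.8 + 1/333 = 0.019184 per hour.
t_eff = 61.8 × 333 / (61.8 + 333) ≈ 52.126 hours.
Remaining = 2510 × (1/2)^(70.8/52.126) = 2510 × (1/2)^1.3582 ≈ 979.04 μCi.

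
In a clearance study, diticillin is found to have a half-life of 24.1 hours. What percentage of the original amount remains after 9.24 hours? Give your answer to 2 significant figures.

n = 9.24/24.1 ≈ 0.3834 half-lives.
Fraction remaining = (1/2)^0.3834 ≈ 0.76663, i.e. 76.663%.

77%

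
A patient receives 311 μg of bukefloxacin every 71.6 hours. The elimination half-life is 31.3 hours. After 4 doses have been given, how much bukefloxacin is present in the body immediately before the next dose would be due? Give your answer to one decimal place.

The 4 doses were given 286.4, 214.8, 143.2, 71.6 hours ago.
Total = 311·(1/2)^(286.4/31.3) + 311·(1/2)^(214.8/31.3) + 311·(1/2)^(143.2/31.3) + 311·(1/2)^(71.6/31.3)
      = 0.54738 + 2.6724 + 13.047 + 63.7 ≈ 79.968 μg.

80.0 μg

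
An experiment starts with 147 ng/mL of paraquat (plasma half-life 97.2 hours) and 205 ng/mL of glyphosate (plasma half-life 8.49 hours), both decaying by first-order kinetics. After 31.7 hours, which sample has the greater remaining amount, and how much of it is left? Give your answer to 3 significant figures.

paraquat, 117 ng/mL

paraquat: 147 × (1/2)^0.32613 ≈ 117.26 ng/mL.
glyphosate: 205 × (1/2)^3.7338 ≈ 15.409 ng/mL.
Paraquat has more remaining, at ≈ 117.26 ng/mL.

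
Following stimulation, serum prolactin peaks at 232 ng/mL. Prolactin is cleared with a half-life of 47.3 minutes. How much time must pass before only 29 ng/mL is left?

141.9 minutes

29/232 = 1/8, so 3 half-lives have elapsed.
t = 3 × 47.3 = 141.9 minutes.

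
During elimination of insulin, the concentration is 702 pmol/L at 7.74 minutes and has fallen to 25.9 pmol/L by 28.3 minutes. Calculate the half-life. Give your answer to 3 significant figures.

Over Δt = 28.3 − 7.74 = 20.56 minutes, the level fell by a factor of 702/25.9 ≈ 27.104.
n = log₂(27.104) ≈ 4.7604 half-lives, so t½ = 20.56/4.7604 ≈ 4.3189 minutes.

4.32 minutes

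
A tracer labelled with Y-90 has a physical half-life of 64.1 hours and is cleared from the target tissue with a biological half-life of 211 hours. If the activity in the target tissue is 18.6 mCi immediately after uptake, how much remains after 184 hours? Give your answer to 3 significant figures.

1/t_eff = 1/t_phys + 1/t_biol = 1/64.1 + 1/211 = 0.02034 per hour.
t_eff = 64.1 × 211 / (64.1 + 211) ≈ 49.164 hours.
Remaining = 18.6 × (1/2)^(184/49.164) = 18.6 × (1/2)^3.7426 ≈ 1.3896 mCi.

1.39 mCi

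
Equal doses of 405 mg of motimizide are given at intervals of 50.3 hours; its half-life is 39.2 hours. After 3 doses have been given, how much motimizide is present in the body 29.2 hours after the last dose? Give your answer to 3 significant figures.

The 3 doses were given 129.8, 79.5, 29.2 hours ago.
Total = 405·(1/2)^(129.8/39.2) + 405·(1/2)^(79.5/39.2) + 405·(1/2)^(29.2/39.2)
      = 40.802 + 99.3 + 241.67 ≈ 381.77 mg.

382 mg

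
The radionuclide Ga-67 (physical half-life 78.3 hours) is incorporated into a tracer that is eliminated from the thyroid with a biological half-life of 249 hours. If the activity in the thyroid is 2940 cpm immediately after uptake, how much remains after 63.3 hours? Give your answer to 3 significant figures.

1410 cpm

1/t_eff = 1/t_phys + 1/t_biol = 1/78.3 + 1/249 = 0.016787 per hour.
t_eff = 78.3 × 249 / (78.3 + 249) ≈ 59.568 hours.
Remaining = 2940 × (1/2)^(63.3/59.568) = 2940 × (1/2)^1.0626 ≈ 1407.5 cpm.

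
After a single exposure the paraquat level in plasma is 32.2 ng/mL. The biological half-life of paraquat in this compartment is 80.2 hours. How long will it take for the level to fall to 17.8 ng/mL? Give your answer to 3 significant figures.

68.6 hours

Fraction remaining = 17.8/32.2 ≈ 0.5528.
n = log₂(32.2/17.8) = ln(1.809)/ln 2 ≈ 0.85518 half-lives.
t = n × t½ = 0.85518 × 80.2 ≈ 68.586 hours.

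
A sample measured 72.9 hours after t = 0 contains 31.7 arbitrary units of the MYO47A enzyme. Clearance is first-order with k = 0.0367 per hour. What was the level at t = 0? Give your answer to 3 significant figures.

460 arbitrary units

t½ = ln 2 / k = 0.69315 / 0.0367 ≈ 18.887 hours.
Number of half-lives elapsed: n = 72.9/18.887 ≈ 3.8598.
A₀ = A × 2^n = 31.7 × 2^3.8598 = 31.7 × 14.519 ≈ 460.24 arbitrary units.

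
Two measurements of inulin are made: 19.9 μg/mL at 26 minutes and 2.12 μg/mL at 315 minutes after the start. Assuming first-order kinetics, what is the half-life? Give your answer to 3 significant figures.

Over Δt = 315 − 26 = 289 minutes, the level fell by a factor of 19.9/2.12 ≈ 9.3868.
n = log₂(9.3868) ≈ 3.2306 half-lives, so t½ = 289/3.2306 ≈ 89.456 minutes.

89.5 minutes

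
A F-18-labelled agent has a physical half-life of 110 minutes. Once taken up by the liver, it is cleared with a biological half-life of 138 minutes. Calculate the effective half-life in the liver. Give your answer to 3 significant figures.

1/t_eff = 1/t_phys + 1/t_biol = 1/110 + 1/138 = 0.016337 per minute.
t_eff = 110 × 138 / (110 + 138) ≈ 61.21 minutes.

61.2 minutes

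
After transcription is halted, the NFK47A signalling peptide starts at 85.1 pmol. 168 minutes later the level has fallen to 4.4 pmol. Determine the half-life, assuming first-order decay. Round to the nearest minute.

39 minutes

A/A₀ = 4.4/85.1 ≈ 0.051704.
n = log₂(19.341) ≈ 4.2736 half-lives elapsed in 168 minutes.
t½ = 168/4.2736 ≈ 39.311 minutes.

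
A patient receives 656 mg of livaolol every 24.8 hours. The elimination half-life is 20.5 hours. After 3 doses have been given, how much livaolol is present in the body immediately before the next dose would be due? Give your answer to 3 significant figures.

459 mg

The 3 doses were given 74.4, 49.6, 24.8 hours ago.
Total = 656·(1/2)^(74.4/20.5) + 656·(1/2)^(49.6/20.5) + 656·(1/2)^(24.8/20.5)
      = 53.013 + 122.62 + 283.62 ≈ 459.25 mg.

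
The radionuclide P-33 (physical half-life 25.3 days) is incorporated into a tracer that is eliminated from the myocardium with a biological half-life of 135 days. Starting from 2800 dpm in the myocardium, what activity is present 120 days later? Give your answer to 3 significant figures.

56.5 dpm

1/t_eff = 1/t_phys + 1/t_biol = 1/25.3 + 1/135 = 0.046933 per day.
t_eff = 25.3 × 135 / (25.3 + 135) ≈ 21.307 days.
Remaining = 2800 × (1/2)^(120/21.307) = 2800 × (1/2)^5.632 ≈ 56.463 dpm.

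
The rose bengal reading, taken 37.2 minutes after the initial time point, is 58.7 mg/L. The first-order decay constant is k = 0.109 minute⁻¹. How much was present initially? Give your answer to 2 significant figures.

3400 mg/L

t½ = ln 2 / k = 0.69315 / 0.109 ≈ 6.3591 minutes.
Number of half-lives elapsed: n = 37.2/6.3591 ≈ 5.8498.
A₀ = A × 2^n = 58.7 × 2^5.8498 = 58.7 × 57.674 ≈ 3385.4 mg/L.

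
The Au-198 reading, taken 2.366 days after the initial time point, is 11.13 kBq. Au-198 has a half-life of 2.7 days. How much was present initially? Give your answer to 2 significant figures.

20 kBq

Number of half-lives elapsed: n = 2.366/2.7 ≈ 0.8763.
A₀ = A × 2^n = 11.13 × 2^0.8763 = 11.13 × 1.8357 ≈ 20.431 kBq.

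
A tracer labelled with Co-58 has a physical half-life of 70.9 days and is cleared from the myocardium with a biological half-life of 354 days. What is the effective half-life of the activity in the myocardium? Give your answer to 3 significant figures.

1/t_eff = 1/t_phys + 1/t_biol = 1/70.9 + 1/354 = 0.016929 per day.
t_eff = 70.9 × 354 / (70.9 + 354) ≈ 59.069 days.

59.1 days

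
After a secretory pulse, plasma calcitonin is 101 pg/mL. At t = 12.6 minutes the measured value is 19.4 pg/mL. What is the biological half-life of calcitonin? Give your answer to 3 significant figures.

A/A₀ = 19.4/101 ≈ 0.19208.
n = log₂(5.2062) ≈ 2.3802 half-lives elapsed in 12.6 minutes.
t½ = 12.6/2.3802 ≈ 5.2936 minutes.

5.29 minutes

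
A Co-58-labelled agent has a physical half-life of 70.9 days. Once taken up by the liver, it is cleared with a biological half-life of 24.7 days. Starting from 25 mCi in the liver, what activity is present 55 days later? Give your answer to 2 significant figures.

1/t_eff = 1/t_phys + 1/t_biol = 1/70.9 + 1/24.7 = 0.05459 per day.
t_eff = 70.9 × 24.7 / (70.9 + 24.7) ≈ 18.318 days.
Remaining = 25 × (1/2)^(55/18.318) = 25 × (1/2)^3.0025 ≈ 3.1197 mCi.

3.1 mCi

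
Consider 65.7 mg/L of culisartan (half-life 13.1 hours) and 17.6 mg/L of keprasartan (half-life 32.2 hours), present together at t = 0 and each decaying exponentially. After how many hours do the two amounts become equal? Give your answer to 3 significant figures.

Set 65.7·(1/2)^(t/13.1) = 17.6·(1/2)^(t/32.2).
Taking log₂: log₂(65.7/17.6) = t·(1/13.1 − 1/32.2).
log₂(3.733) = 1.9003; 1/13.1 − 1/32.2 = 0.04528.
t = 1.9003 / 0.04528 ≈ 41.968 hours.

42.0 hours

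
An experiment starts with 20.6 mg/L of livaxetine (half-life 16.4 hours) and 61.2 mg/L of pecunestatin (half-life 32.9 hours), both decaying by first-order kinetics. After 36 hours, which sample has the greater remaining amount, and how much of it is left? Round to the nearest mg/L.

livaxetine: 20.6 × (1/2)^2.1951 ≈ 4.4985 mg/L.
pecunestatin: 61.2 × (1/2)^1.0942 ≈ 28.665 mg/L.
Pecunestatin has more remaining, at ≈ 28.665 mg/L.

pecunestatin, 29 mg/L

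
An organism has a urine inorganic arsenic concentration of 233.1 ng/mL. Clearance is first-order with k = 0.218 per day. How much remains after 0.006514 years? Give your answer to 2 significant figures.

t½ = ln 2 / k = 0.69315 / 0.218 ≈ 3.1796 days.
Convert the elapsed time: 0.006514 years = 2.37761 days.
Number of half-lives: n = 2.37761/3.1796 ≈ 0.74778.
Remaining = 233.1 × (1/2)^0.74778 = 233.1 × 0.59552 ≈ 138.82 ng/mL.

140 ng/mL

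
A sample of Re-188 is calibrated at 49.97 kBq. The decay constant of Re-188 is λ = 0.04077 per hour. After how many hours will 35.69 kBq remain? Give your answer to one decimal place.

8.3 hours

t½ = ln 2 / λ = 0.69315 / 0.04077 ≈ 17.001 hours.
Fraction remaining = 35.69/49.97 ≈ 0.71423.
n = log₂(49.97/35.69) = ln(1.4001)/ln 2 ≈ 0.48554 half-lives.
t = n × t½ = 0.48554 × 17.001 ≈ 8.2549 hours.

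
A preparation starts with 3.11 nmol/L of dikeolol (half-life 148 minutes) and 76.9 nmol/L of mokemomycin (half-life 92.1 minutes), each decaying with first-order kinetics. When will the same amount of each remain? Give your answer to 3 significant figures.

1130 minutes

Set 3.11·(1/2)^(t/148) = 76.9·(1/2)^(t/92.1).
Taking log₂: log₂(3.11/76.9) = t·(1/148 − 1/92.1).
log₂(0.040442) = -4.628; 1/148 − 1/92.1 = -0.004101.
t = -4.628 / -0.004101 ≈ 1128.5 minutes.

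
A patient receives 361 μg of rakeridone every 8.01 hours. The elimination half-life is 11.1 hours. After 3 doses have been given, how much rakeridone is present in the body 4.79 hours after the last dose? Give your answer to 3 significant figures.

The 3 doses were given 20.81, 12.8, 4.79 hours ago.
Total = 361·(1/2)^(20.81/11.1) + 361·(1/2)^(12.8/11.1) + 361·(1/2)^(4.79/11.1)
      = 98.434 + 162.32 + 267.67 ≈ 528.43 μg.

528 μg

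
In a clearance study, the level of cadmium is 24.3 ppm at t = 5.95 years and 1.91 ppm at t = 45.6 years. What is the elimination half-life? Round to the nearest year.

Over Δt = 45.6 − 5.95 = 39.65 years, the level fell by a factor of 24.3/1.91 ≈ 12.723.
n = log₂(12.723) ≈ 3.6693 half-lives, so t½ = 39.65/3.6693 ≈ 10.806 years.

11 years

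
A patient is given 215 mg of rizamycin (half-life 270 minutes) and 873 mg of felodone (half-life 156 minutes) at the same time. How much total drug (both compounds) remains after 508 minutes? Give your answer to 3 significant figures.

150 mg

rizamycin: 215 × (1/2)^(508/270) = 215 × (1/2)^1.8815 ≈ 58.352 mg.
felodone: 873 × (1/2)^(508/156) = 873 × (1/2)^3.2564 ≈ 91.356 mg.
Total = 58.352 + 91.356 ≈ 149.71 mg.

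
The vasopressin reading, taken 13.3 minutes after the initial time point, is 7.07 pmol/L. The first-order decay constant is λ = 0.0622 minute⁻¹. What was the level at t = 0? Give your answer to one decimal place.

16.2 pmol/L

t½ = ln 2 / λ = 0.69315 / 0.0622 ≈ 11.144 minutes.
Number of half-lives elapsed: n = 13.3/11.144 ≈ 1.1935.
A₀ = A × 2^n = 7.07 × 2^1.1935 = 7.07 × 2.287 ≈ 16.169 pmol/L.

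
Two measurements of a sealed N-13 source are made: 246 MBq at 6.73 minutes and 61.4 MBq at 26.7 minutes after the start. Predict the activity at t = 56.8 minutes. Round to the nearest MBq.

Over Δt = 26.7 − 6.73 = 19.97 minutes, the level fell by a factor of 246/61.4 ≈ 4.0065.
n = log₂(4.0065) ≈ 2.0023 half-lives, so t½ = 19.97/2.0023 ≈ 9.9733 minutes.
From t = 26.7 to t = 56.8: 61.4 × (1/2)^((56.8−26.7)/9.9733) ≈ 7.5795 MBq.

8 MBq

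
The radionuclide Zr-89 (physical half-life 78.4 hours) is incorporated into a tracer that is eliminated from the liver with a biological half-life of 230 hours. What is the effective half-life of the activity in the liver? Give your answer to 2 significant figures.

58 hours

1/t_eff = 1/t_phys + 1/t_biol = 1/78.4 + 1/230 = 0.017103 per hour.
t_eff = 78.4 × 230 / (78.4 + 230) ≈ 58.47 hours.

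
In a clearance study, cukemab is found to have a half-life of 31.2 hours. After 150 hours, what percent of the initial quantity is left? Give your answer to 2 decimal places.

3.57%

n = 150/31.2 ≈ 4.8077 half-lives.
Fraction remaining = (1/2)^4.8077 ≈ 0.035706, i.e. 3.5706%.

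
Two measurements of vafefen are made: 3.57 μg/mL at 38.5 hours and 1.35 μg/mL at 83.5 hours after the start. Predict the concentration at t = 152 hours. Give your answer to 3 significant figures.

Over Δt = 83.5 − 38.5 = 45 hours, the level fell by a factor of 3.57/1.35 ≈ 2.6444.
n = log₂(2.6444) ≈ 1.403 half-lives, so t½ = 45/1.403 ≈ 32.075 hours.
From t = 83.5 to t = 152: 1.35 × (1/2)^((152−83.5)/32.075) ≈ 0.30722 μg/mL.

0.307 μg/mL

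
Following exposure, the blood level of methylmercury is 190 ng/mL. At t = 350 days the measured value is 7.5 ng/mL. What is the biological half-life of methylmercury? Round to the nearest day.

75 days

A/A₀ = 7.5/190 ≈ 0.039474.
n = log₂(25.333) ≈ 4.663 half-lives elapsed in 350 days.
t½ = 350/4.663 ≈ 75.06 days.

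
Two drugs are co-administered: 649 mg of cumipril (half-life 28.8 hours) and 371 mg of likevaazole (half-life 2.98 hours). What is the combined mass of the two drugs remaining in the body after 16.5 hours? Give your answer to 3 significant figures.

444 mg

cumipril: 649 × (1/2)^(16.5/28.8) = 649 × (1/2)^0.57292 ≈ 436.29 mg.
likevaazole: 371 × (1/2)^(16.5/2.98) = 371 × (1/2)^5.5369 ≈ 7.9909 mg.
Total = 436.29 + 7.9909 ≈ 444.29 mg.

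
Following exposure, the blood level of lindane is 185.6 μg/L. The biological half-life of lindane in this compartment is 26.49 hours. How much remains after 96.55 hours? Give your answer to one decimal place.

Number of half-lives: n = 96.55/26.49 ≈ 3.6448.
Remaining = 185.6 × (1/2)^3.6448 = 185.6 × 0.079949 ≈ 14.839 μg/L.

14.8 μg/L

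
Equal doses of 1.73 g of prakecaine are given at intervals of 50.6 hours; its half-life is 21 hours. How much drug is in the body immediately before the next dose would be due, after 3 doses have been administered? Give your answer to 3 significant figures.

0.398 g

The 3 doses were given 151.8, 101.2, 50.6 hours ago.
Total = 1.73·(1/2)^(151.8/21) + 1.73·(1/2)^(101.2/21) + 1.73·(1/2)^(50.6/21)
      = 0.011535 + 0.061287 + 0.32562 ≈ 0.39844 g.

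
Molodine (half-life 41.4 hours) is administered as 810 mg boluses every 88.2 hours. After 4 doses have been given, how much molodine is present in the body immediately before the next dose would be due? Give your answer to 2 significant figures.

240 mg

The 4 doses were given 352.8, 264.6, 176.4, 88.2 hours ago.
Total = 810·(1/2)^(352.8/41.4) + 810·(1/2)^(264.6/41.4) + 810·(1/2)^(176.4/41.4) + 810·(1/2)^(88.2/41.4)
      = 2.2039 + 9.6496 + 42.251 + 185 ≈ 239.1 mg.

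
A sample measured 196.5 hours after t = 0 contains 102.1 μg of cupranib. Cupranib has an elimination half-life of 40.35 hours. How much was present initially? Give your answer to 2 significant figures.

3000 μg

Number of half-lives elapsed: n = 196.5/40.35 ≈ 4.8699.
A₀ = A × 2^n = 102.1 × 2^4.8699 = 102.1 × 29.24 ≈ 2985.4 μg.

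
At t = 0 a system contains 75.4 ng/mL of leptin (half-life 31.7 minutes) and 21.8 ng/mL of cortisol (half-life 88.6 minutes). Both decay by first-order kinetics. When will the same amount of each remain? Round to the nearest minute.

Set 75.4·(1/2)^(t/31.7) = 21.8·(1/2)^(t/88.6).
Taking log₂: log₂(75.4/21.8) = t·(1/31.7 − 1/88.6).
log₂(3.4587) = 1.7902; 1/31.7 − 1/88.6 = 0.020259.
t = 1.7902 / 0.020259 ≈ 88.367 minutes.

88 minutes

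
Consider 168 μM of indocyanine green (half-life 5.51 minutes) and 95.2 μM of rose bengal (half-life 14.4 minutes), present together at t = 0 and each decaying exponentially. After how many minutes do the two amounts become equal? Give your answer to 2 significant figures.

7.3 minutes

Set 168·(1/2)^(t/5.51) = 95.2·(1/2)^(t/14.4).
Taking log₂: log₂(168/95.2) = t·(1/5.51 − 1/14.4).
log₂(1.7647) = 0.81943; 1/5.51 − 1/14.4 = 0.11204.
t = 0.81943 / 0.11204 ≈ 7.3135 minutes.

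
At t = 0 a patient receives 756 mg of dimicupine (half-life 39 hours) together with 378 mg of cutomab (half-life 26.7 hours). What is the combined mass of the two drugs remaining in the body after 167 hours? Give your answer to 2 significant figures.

dimicupine: 756 × (1/2)^(167/39) = 756 × (1/2)^4.2821 ≈ 38.859 mg.
cutomab: 378 × (1/2)^(167/26.7) = 378 × (1/2)^6.2547 ≈ 4.9505 mg.
Total = 38.859 + 4.9505 ≈ 43.81 mg.

44 mg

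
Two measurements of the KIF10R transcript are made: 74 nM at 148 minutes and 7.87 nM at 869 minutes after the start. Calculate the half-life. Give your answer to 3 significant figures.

223 minutes

Over Δt = 869 − 148 = 721 minutes, the level fell by a factor of 74/7.87 ≈ 9.4028.
n = log₂(9.4028) ≈ 3.2331 half-lives, so t½ = 721/3.2331 ≈ 223.01 minutes.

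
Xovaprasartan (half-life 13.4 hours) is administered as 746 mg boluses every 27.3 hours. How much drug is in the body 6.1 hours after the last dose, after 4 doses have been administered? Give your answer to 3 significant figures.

717 mg

The 4 doses were given 88, 60.7, 33.4, 6.1 hours ago.
Total = 746·(1/2)^(88/13.4) + 746·(1/2)^(60.7/13.4) + 746·(1/2)^(33.4/13.4) + 746·(1/2)^(6.1/13.4)
      = 7.8673 + 32.294 + 132.56 + 544.13 ≈ 716.85 mg.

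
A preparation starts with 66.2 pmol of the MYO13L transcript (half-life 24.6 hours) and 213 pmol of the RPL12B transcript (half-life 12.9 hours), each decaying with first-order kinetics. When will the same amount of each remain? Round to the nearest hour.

Set 66.2·(1/2)^(t/24.6) = 213·(1/2)^(t/12.9).
Taking log₂: log₂(66.2/213) = t·(1/24.6 − 1/12.9).
log₂(0.3108) = -1.686; 1/24.6 − 1/12.9 = -0.036869.
t = -1.686 / -0.036869 ≈ 45.728 hours.

46 hours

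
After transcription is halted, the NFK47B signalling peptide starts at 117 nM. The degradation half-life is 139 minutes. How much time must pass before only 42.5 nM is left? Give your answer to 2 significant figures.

200 minutes

Fraction remaining = 42.5/117 ≈ 0.36325.
n = log₂(117/42.5) = ln(2.7529)/ln 2 ≈ 1.461 half-lives.
t = n × t½ = 1.461 × 139 ≈ 203.08 minutes.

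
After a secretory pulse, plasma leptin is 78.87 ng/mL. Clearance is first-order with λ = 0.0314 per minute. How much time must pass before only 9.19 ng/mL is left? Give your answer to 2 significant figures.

68 minutes

t½ = ln 2 / λ = 0.69315 / 0.0314 ≈ 22.075 minutes.
Fraction remaining = 9.19/78.87 ≈ 0.11652.
n = log₂(78.87/9.19) = ln(8.5822)/ln 2 ≈ 3.1013 half-lives.
t = n × t½ = 3.1013 × 22.075 ≈ 68.461 minutes.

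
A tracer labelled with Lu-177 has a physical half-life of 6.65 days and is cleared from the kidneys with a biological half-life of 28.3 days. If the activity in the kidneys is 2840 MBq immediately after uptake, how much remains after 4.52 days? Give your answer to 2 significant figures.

1600 MBq

1/t_eff = 1/t_phys + 1/t_biol = 1/6.65 + 1/28.3 = 0.18571 per day.
t_eff = 6.65 × 28.3 / (6.65 + 28.3) ≈ 5.3847 days.
Remaining = 2840 × (1/2)^(4.52/5.3847) = 2840 × (1/2)^0.83942 ≈ 1587.2 MBq.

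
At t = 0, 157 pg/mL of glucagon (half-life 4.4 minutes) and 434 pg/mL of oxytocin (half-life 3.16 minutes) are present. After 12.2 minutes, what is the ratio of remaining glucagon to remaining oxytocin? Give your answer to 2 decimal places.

glucagon: 157 × (1/2)^(12.2/4.4) = 157 × (1/2)^2.7727 ≈ 22.973 pg/mL.
oxytocin: 434 × (1/2)^(12.2/3.16) = 434 × (1/2)^3.8608 ≈ 29.873 pg/mL.
Ratio ≈ 22.973 / 29.873 ≈ 0.76902.

0.77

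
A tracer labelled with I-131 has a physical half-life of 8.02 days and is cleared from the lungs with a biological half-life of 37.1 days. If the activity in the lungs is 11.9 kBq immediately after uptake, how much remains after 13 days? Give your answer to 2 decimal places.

1/t_eff = 1/t_phys + 1/t_biol = 1/8.02 + 1/37.1 = 0.15164 per day.
t_eff = 8.02 × 37.1 / (8.02 + 37.1) ≈ 6.5945 days.
Remaining = 11.9 × (1/2)^(13/6.5945) = 11.9 × (1/2)^1.9714 ≈ 3.0347 kBq.

3.03 kBq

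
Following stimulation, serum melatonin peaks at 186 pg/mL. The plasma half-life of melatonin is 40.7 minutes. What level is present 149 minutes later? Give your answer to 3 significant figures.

14.7 pg/mL

Number of half-lives: n = 149/40.7 ≈ 3.6609.
Remaining = 186 × (1/2)^3.6609 = 186 × 0.079059 ≈ 14.705 pg/mL.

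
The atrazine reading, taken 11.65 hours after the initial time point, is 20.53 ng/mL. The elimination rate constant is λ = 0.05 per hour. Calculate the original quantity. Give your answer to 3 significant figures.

t½ = ln 2 / λ = 0.69315 / 0.05 ≈ 13.863 hours.
Number of half-lives elapsed: n = 11.65/13.863 ≈ 0.84037.
A₀ = A × 2^n = 20.53 × 2^0.84037 = 20.53 × 1.7905 ≈ 36.759 ng/mL.

36.8 ng/mL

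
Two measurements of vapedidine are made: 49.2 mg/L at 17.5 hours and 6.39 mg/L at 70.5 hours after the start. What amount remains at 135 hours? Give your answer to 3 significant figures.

Over Δt = 70.5 − 17.5 = 53 hours, the level fell by a factor of 49.2/6.39 ≈ 7.6995.
n = log₂(7.6995) ≈ 2.9448 half-lives, so t½ = 53/2.9448 ≈ 17.998 hours.
From t = 70.5 to t = 135: 6.39 × (1/2)^((135−70.5)/17.998) ≈ 0.53296 mg/L.

0.533 mg/L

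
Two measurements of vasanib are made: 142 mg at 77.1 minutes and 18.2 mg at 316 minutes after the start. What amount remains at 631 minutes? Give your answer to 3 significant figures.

1.21 mg

Over Δt = 316 − 77.1 = 238.9 minutes, the level fell by a factor of 142/18.2 ≈ 7.8022.
n = log₂(7.8022) ≈ 2.9639 half-lives, so t½ = 238.9/2.9639 ≈ 80.604 minutes.
From t = 316 to t = 631: 18.2 × (1/2)^((631−316)/80.604) ≈ 1.2124 mg.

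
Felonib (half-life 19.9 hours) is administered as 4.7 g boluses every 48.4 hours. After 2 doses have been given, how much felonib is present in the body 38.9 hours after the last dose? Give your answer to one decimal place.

1.4 g

The 2 doses were given 87.3, 38.9 hours ago.
Total = 4.7·(1/2)^(87.3/19.9) + 4.7·(1/2)^(38.9/19.9)
      = 0.22465 + 1.2124 ≈ 1.4371 g.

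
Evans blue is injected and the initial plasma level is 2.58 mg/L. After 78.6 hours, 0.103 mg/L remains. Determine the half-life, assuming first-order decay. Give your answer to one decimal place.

16.9 hours

A/A₀ = 0.103/2.58 ≈ 0.039922.
n = log₂(25.049) ≈ 4.6467 half-lives elapsed in 78.6 hours.
t½ = 78.6/4.6467 ≈ 16.915 hours.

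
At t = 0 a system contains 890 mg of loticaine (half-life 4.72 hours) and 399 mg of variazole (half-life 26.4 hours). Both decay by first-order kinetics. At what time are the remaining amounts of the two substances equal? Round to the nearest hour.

Set 890·(1/2)^(t/4.72) = 399·(1/2)^(t/26.4).
Taking log₂: log₂(890/399) = t·(1/4.72 − 1/26.4).
log₂(2.2306) = 1.1574; 1/4.72 − 1/26.4 = 0.17399.
t = 1.1574 / 0.17399 ≈ 6.6524 hours.

7 hours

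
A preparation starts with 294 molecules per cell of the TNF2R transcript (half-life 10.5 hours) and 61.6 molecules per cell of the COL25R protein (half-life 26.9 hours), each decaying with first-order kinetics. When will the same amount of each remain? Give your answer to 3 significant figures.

38.8 hours

Set 294·(1/2)^(t/10.5) = 61.6·(1/2)^(t/26.9).
Taking log₂: log₂(294/61.6) = t·(1/10.5 − 1/26.9).
log₂(4.7727) = 2.2548; 1/10.5 − 1/26.9 = 0.058063.
t = 2.2548 / 0.058063 ≈ 38.834 hours.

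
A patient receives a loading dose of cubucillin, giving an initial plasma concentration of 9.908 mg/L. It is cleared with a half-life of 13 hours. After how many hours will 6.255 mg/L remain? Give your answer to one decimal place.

Fraction remaining = 6.255/9.908 ≈ 0.63131.
n = log₂(9.908/6.255) = ln(1.584)/ln 2 ≈ 0.66358 half-lives.
t = n × t½ = 0.66358 × 13 ≈ 8.6266 hours.

8.6 hours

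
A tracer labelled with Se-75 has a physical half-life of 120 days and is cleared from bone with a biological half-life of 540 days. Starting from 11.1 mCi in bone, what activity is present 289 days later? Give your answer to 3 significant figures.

1.44 mCi

1/t_eff = 1/t_phys + 1/t_biol = 1/120 + 1/540 = 0.010185 per day.
t_eff = 120 × 540 / (120 + 540) ≈ 98.182 days.
Remaining = 11.1 × (1/2)^(289/98.182) = 11.1 × (1/2)^2.9435 ≈ 1.4429 mCi.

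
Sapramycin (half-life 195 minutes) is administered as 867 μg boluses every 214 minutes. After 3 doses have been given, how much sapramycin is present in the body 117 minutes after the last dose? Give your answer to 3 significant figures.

The 3 doses were given 545, 331, 117 minutes ago.
Total = 867·(1/2)^(545/195) + 867·(1/2)^(331/195) + 867·(1/2)^(117/195)
      = 124.93 + 267.33 + 572.01 ≈ 964.27 μg.

964 μg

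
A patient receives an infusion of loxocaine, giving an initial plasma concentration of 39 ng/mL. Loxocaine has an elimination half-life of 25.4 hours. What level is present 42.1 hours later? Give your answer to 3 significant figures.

Number of half-lives: n = 42.1/25.4 ≈ 1.6575.
Remaining = 39 × (1/2)^1.6575 = 39 × 0.31699 ≈ 12.363 ng/mL.

12.4 ng/mL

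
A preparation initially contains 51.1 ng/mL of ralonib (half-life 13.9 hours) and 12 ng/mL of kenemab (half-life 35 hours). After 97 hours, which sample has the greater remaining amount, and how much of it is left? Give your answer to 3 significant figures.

ralonib: 51.1 × (1/2)^6.9784 ≈ 0.40524 ng/mL.
kenemab: 12 × (1/2)^2.7714 ≈ 1.7575 ng/mL.
Kenemab has more remaining, at ≈ 1.7575 ng/mL.

kenemab, 1.76 ng/mL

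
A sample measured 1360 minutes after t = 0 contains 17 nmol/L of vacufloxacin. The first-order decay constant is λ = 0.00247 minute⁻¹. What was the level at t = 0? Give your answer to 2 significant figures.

t½ = ln 2 / λ = 0.69315 / 0.00247 ≈ 280.63 minutes.
Number of half-lives elapsed: n = 1360/280.63 ≈ 4.8463.
A₀ = A × 2^n = 17 × 2^4.8463 = 17 × 28.766 ≈ 489.02 nmol/L.

490 nmol/L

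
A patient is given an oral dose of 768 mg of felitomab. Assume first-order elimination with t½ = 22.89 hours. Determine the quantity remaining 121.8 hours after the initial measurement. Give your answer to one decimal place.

19.2 mg

Number of half-lives: n = 121.8/22.89 ≈ 5.3211.
Remaining = 768 × (1/2)^5.3211 = 768 × 0.025014 ≈ 19.211 mg.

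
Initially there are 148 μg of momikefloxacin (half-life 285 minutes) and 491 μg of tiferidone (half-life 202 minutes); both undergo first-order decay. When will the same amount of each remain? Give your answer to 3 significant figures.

Set 148·(1/2)^(t/285) = 491·(1/2)^(t/202).
Taking log₂: log₂(148/491) = t·(1/285 − 1/202).
log₂(0.30143) = -1.7301; 1/285 − 1/202 = -0.0014417.
t = -1.7301 / -0.0014417 ≈ 1200 minutes.

1200 minutes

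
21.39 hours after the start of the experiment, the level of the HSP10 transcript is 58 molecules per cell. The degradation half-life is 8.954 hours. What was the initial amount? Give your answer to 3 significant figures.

Number of half-lives elapsed: n = 21.39/8.954 ≈ 2.3889.
A₀ = A × 2^n = 58 × 2^2.3889 = 58 × 5.2375 ≈ 303.77 molecules per cell.

304 molecules per cell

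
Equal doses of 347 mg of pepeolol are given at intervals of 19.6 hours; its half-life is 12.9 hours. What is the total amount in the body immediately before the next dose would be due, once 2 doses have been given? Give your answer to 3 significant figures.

163 mg

The 2 doses were given 39.2, 19.6 hours ago.
Total = 347·(1/2)^(39.2/12.9) + 347·(1/2)^(19.6/12.9)
      = 42.225 + 121.05 ≈ 163.27 mg.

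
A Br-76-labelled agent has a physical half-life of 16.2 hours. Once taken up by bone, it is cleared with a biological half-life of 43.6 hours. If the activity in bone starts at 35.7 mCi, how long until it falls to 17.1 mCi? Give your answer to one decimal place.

1/t_eff = 1/t_phys + 1/t_biol = 1/16.2 + 1/43.6 = 0.084664 per hour.
t_eff = 16.2 × 43.6 / (16.2 + 43.6) ≈ 11.811 hours.
n = log₂(35.7/17.1) ≈ 1.0619; t = 1.0619 × 11.811 ≈ 12.543 hours.

12.5 hours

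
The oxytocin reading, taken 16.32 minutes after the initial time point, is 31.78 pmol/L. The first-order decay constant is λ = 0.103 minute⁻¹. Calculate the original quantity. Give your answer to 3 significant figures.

171 pmol/L

t½ = ln 2 / λ = 0.69315 / 0.103 ≈ 6.7296 minutes.
Number of half-lives elapsed: n = 16.32/6.7296 ≈ 2.4251.
A₀ = A × 2^n = 31.78 × 2^2.4251 = 31.78 × 5.3707 ≈ 170.68 pmol/L.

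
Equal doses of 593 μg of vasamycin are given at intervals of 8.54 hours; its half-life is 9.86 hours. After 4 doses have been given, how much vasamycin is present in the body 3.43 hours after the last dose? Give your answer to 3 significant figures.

The 4 doses were given 29.05, 20.51, 11.97, 3.43 hours ago.
Total = 593·(1/2)^(29.05/9.86) + 593·(1/2)^(20.51/9.86) + 593·(1/2)^(11.97/9.86) + 593·(1/2)^(3.43/9.86)
      = 76.939 + 140.24 + 255.63 + 465.95 ≈ 938.75 μg.

939 μg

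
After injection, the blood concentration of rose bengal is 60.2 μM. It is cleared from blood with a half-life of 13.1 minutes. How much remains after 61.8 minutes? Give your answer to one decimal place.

2.3 μM

Number of half-lives: n = 61.8/13.1 ≈ 4.7176.
Remaining = 60.2 × (1/2)^4.7176 = 60.2 × 0.038008 ≈ 2.2881 μM.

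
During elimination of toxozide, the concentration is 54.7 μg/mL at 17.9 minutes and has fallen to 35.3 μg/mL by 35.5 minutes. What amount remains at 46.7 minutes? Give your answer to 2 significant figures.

27 μg/mL

Over Δt = 35.5 − 17.9 = 17.6 minutes, the level fell by a factor of 54.7/35.3 ≈ 1.5496.
n = log₂(1.5496) ≈ 0.63187 half-lives, so t½ = 17.6/0.63187 ≈ 27.854 minutes.
From t = 35.5 to t = 46.7: 35.3 × (1/2)^((46.7−35.5)/27.854) ≈ 26.713 μg/mL.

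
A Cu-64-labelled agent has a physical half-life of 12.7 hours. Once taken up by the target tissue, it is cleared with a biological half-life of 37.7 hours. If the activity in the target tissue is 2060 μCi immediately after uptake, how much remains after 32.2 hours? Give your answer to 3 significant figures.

197 μCi

1/t_eff = 1/t_phys + 1/t_biol = 1/12.7 + 1/37.7 = 0.10527 per hour.
t_eff = 12.7 × 37.7 / (12.7 + 37.7) ≈ 9.4998 hours.
Remaining = 2060 × (1/2)^(32.2/9.4998) = 2060 × (1/2)^3.3895 ≈ 196.57 μCi.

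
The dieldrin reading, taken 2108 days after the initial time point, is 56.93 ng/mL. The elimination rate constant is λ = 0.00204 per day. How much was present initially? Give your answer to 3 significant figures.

t½ = ln 2 / λ = 0.69315 / 0.00204 ≈ 339.78 days.
Number of half-lives elapsed: n = 2108/339.78 ≈ 6.2041.
A₀ = A × 2^n = 56.93 × 2^6.2041 = 56.93 × 73.723 ≈ 4197.1 ng/mL.

4200 ng/mL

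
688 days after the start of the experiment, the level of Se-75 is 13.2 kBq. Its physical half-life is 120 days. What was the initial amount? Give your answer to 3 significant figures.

Number of half-lives elapsed: n = 688/120 ≈ 5.7333.
A₀ = A × 2^n = 13.2 × 2^5.7333 = 13.2 × 53.199 ≈ 702.23 kBq.

702 kBq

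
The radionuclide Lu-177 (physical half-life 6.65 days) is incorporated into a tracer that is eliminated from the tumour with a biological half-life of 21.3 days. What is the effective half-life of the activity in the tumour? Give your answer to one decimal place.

1/t_eff = 1/t_phys + 1/t_biol = 1/6.65 + 1/21.3 = 0.19732 per day.
t_eff = 6.65 × 21.3 / (6.65 + 21.3) ≈ 5.0678 days.

5.1 days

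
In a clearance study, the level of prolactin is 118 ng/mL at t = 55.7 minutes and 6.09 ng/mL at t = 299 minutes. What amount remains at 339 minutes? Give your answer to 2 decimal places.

3.74 ng/mL

Over Δt = 299 − 55.7 = 243.3 minutes, the level fell by a factor of 118/6.09 ≈ 19.376.
n = log₂(19.376) ≈ 4.2762 half-lives, so t½ = 243.3/4.2762 ≈ 56.896 minutes.
From t = 299 to t = 339: 6.09 × (1/2)^((339−299)/56.896) ≈ 3.741 ng/mL.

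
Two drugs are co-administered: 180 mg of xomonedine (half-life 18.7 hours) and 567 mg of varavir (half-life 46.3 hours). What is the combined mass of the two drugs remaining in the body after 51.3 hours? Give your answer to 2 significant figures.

290 mg

xomonedine: 180 × (1/2)^(51.3/18.7) = 180 × (1/2)^2.7433 ≈ 26.881 mg.
varavir: 567 × (1/2)^(51.3/46.3) = 567 × (1/2)^1.108 ≈ 263.05 mg.
Total = 26.881 + 263.05 ≈ 289.94 mg.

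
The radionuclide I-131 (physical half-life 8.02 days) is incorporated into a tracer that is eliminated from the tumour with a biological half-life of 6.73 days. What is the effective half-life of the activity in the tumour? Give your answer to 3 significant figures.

1/t_eff = 1/t_phys + 1/t_biol = 1/8.02 + 1/6.73 = 0.27328 per day.
t_eff = 8.02 × 6.73 / (8.02 + 6.73) ≈ 3.6593 days.

3.66 days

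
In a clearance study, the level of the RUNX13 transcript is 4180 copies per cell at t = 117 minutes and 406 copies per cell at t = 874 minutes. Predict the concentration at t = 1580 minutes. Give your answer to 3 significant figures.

Over Δt = 874 − 117 = 757 minutes, the level fell by a factor of 4180/406 ≈ 10.296.
n = log₂(10.296) ≈ 3.364 half-lives, so t½ = 757/3.364 ≈ 225.03 minutes.
From t = 874 to t = 1580: 406 × (1/2)^((1580−874)/225.03) ≈ 46.142 copies per cell.

46.1 copies per cell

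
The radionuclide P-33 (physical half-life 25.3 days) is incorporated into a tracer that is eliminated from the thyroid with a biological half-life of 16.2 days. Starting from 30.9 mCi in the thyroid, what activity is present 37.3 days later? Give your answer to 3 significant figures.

1/t_eff = 1/t_phys + 1/t_biol = 1/25.3 + 1/16.2 = 0.10125 per day.
t_eff = 25.3 × 16.2 / (25.3 + 16.2) ≈ 9.8761 days.
Remaining = 30.9 × (1/2)^(37.3/9.8761) = 30.9 × (1/2)^3.7768 ≈ 2.2544 mCi.

2.25 mCi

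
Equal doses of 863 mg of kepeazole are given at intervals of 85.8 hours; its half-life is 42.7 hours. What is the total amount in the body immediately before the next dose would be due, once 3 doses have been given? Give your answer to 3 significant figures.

The 3 doses were given 257.4, 171.6, 85.8 hours ago.
Total = 863·(1/2)^(257.4/42.7) + 863·(1/2)^(171.6/42.7) + 863·(1/2)^(85.8/42.7)
      = 13.224 + 53.242 + 214.35 ≈ 280.82 mg.

281 mg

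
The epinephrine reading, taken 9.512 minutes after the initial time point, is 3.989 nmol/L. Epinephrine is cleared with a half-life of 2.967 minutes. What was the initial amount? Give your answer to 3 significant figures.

36.8 nmol/L

Number of half-lives elapsed: n = 9.512/2.967 ≈ 3.2059.
A₀ = A × 2^n = 3.989 × 2^3.2059 = 3.989 × 9.2274 ≈ 36.808 nmol/L.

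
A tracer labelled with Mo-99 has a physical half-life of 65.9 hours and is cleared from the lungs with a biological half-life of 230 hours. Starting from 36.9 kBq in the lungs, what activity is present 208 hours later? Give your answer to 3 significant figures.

2.21 kBq

1/t_eff = 1/t_phys + 1/t_biol = 1/65.9 + 1/230 = 0.019522 per hour.
t_eff = 65.9 × 230 / (65.9 + 230) ≈ 51.223 hours.
Remaining = 36.9 × (1/2)^(208/51.223) = 36.9 × (1/2)^4.0606 ≈ 2.2113 kBq.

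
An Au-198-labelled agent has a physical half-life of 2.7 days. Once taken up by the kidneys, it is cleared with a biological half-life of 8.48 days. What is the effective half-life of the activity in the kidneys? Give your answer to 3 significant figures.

2.05 days

1/t_eff = 1/t_phys + 1/t_biol = 1/2.7 + 1/8.48 = 0.48829 per day.
t_eff = 2.7 × 8.48 / (2.7 + 8.48) ≈ 2.0479 days.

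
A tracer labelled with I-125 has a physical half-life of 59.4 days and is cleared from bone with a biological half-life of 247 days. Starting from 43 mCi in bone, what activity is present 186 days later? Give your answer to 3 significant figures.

1/t_eff = 1/t_phys + 1/t_biol = 1/59.4 + 1/247 = 0.020884 per day.
t_eff = 59.4 × 247 / (59.4 + 247) ≈ 47.884 days.
Remaining = 43 × (1/2)^(186/47.884) = 43 × (1/2)^3.8843 ≈ 2.9118 mCi.

2.91 mCi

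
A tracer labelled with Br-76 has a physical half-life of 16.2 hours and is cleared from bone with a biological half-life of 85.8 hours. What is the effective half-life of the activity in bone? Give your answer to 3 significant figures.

13.6 hours

1/t_eff = 1/t_phys + 1/t_biol = 1/16.2 + 1/85.8 = 0.073383 per hour.
t_eff = 16.2 × 85.8 / (16.2 + 85.8) ≈ 13.627 hours.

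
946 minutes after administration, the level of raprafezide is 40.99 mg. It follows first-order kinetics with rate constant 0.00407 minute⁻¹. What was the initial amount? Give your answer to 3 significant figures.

t½ = ln 2 / λ = 0.69315 / 0.00407 ≈ 170.31 minutes.
Number of half-lives elapsed: n = 946/170.31 ≈ 5.5547.
A₀ = A × 2^n = 40.99 × 2^5.5547 = 40.99 × 47.003 ≈ 1926.7 mg.

1930 mg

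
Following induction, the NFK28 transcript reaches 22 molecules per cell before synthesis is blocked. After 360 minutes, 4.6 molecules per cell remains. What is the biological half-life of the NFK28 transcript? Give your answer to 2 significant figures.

160 minutes

A/A₀ = 4.6/22 ≈ 0.20909.
n = log₂(4.7826) ≈ 2.2578 half-lives elapsed in 360 minutes.
t½ = 360/2.2578 ≈ 159.45 minutes.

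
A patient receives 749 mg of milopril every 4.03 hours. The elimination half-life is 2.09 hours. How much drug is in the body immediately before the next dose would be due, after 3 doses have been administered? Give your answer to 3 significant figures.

262 mg

The 3 doses were given 12.09, 8.06, 4.03 hours ago.
Total = 749·(1/2)^(12.09/2.09) + 749·(1/2)^(8.06/2.09) + 749·(1/2)^(4.03/2.09)
      = 13.587 + 51.71 + 196.8 ≈ 262.1 mg.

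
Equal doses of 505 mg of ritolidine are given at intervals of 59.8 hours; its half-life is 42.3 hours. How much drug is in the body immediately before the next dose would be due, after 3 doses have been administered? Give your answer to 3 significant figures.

The 3 doses were given 179.4, 119.6, 59.8 hours ago.
Total = 505·(1/2)^(179.4/42.3) + 505·(1/2)^(119.6/42.3) + 505·(1/2)^(59.8/42.3)
      = 26.704 + 71.146 + 189.55 ≈ 287.4 mg.

287 mg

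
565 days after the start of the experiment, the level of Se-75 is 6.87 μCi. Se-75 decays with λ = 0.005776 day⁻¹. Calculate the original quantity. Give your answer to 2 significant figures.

180 μCi

t½ = ln 2 / λ = 0.69315 / 0.005776 ≈ 120 days.
Number of half-lives elapsed: n = 565/120 ≈ 4.7081.
A₀ = A × 2^n = 6.87 × 2^4.7081 = 6.87 × 26.139 ≈ 179.58 μCi.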